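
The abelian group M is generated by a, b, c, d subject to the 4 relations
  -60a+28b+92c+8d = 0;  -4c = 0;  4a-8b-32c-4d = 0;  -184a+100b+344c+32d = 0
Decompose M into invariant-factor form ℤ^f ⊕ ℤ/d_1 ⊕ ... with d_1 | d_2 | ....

Answer: M ≅ ℤ/4 ⊕ ℤ/4 ⊕ ℤ/4 ⊕ ℤ/12

Derivation:
rank_ℚ(R)=4; free=4−4=0
SNF(R) diag = [4, 4, 4, 12] → torsion [4, 4, 4, 12]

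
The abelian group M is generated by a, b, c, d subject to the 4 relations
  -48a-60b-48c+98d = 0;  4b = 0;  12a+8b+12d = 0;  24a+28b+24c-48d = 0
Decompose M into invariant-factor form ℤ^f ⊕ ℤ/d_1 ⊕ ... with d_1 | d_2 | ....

Answer: M ≅ ℤ/2 ⊕ ℤ/4 ⊕ ℤ/12 ⊕ ℤ/24

Derivation:
rank_ℚ(R)=4; free=4−4=0
SNF(R) diag = [2, 4, 12, 24] → torsion [2, 4, 12, 24]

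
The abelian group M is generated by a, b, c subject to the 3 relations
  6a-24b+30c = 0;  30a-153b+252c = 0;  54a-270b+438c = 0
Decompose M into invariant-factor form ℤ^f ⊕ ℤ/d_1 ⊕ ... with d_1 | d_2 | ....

rank_ℚ(R)=3; free=3−3=0
SNF(R) diag = [3, 6, 12] → torsion [3, 6, 12]

Answer: M ≅ ℤ/3 ⊕ ℤ/6 ⊕ ℤ/12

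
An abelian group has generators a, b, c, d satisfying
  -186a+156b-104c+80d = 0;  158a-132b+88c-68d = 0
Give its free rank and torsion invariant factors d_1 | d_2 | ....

rank_ℚ(R)=2; free=4−2=2
SNF(R) diag = [2, 4] → torsion [2, 4]

Answer: M ≅ ℤ^2 ⊕ ℤ/2 ⊕ ℤ/4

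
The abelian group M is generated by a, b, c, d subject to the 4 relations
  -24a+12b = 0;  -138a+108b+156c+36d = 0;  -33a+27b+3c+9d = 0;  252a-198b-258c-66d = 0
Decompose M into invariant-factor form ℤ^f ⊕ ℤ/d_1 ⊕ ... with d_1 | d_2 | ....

Answer: M ≅ ℤ/3 ⊕ ℤ/6 ⊕ ℤ/12 ⊕ ℤ/12

Derivation:
rank_ℚ(R)=4; free=4−4=0
SNF(R) diag = [3, 6, 12, 12] → torsion [3, 6, 12, 12]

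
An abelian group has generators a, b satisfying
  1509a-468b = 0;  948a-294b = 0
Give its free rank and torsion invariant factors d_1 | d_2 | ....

rank_ℚ(R)=2; free=2−2=0
SNF(R) diag = [3, 6] → torsion [3, 6]

Answer: M ≅ ℤ/3 ⊕ ℤ/6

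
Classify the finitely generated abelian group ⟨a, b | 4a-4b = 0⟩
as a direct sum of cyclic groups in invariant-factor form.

rank_ℚ(R)=1; free=2−1=1
SNF(R) diag = [4] → torsion [4]

Answer: M ≅ ℤ^1 ⊕ ℤ/4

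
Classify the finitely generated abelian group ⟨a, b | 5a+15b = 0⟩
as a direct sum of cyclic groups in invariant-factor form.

Answer: M ≅ ℤ^1 ⊕ ℤ/5

Derivation:
rank_ℚ(R)=1; free=2−1=1
SNF(R) diag = [5] → torsion [5]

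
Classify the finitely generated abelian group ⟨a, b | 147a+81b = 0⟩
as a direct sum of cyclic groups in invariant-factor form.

rank_ℚ(R)=1; free=2−1=1
SNF(R) diag = [3] → torsion [3]

Answer: M ≅ ℤ^1 ⊕ ℤ/3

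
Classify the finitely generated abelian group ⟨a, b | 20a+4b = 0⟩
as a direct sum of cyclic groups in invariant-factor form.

rank_ℚ(R)=1; free=2−1=1
SNF(R) diag = [4] → torsion [4]

Answer: M ≅ ℤ^1 ⊕ ℤ/4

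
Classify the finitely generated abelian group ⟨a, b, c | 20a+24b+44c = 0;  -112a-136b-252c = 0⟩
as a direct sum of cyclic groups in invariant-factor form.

Answer: M ≅ ℤ^1 ⊕ ℤ/4 ⊕ ℤ/4

Derivation:
rank_ℚ(R)=2; free=3−2=1
SNF(R) diag = [4, 4] → torsion [4, 4]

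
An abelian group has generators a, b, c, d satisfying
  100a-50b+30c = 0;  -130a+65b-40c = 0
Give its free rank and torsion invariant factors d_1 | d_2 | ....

Answer: M ≅ ℤ^2 ⊕ ℤ/5 ⊕ ℤ/10

Derivation:
rank_ℚ(R)=2; free=4−2=2
SNF(R) diag = [5, 10] → torsion [5, 10]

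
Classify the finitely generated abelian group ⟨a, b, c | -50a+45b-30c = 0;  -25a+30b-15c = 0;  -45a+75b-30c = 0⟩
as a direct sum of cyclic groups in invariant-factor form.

Answer: M ≅ ℤ/5 ⊕ ℤ/15 ⊕ ℤ/15

Derivation:
rank_ℚ(R)=3; free=3−3=0
SNF(R) diag = [5, 15, 15] → torsion [5, 15, 15]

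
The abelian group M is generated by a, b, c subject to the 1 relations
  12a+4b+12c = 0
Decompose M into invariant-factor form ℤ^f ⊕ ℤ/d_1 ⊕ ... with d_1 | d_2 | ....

rank_ℚ(R)=1; free=3−1=2
SNF(R) diag = [4] → torsion [4]

Answer: M ≅ ℤ^2 ⊕ ℤ/4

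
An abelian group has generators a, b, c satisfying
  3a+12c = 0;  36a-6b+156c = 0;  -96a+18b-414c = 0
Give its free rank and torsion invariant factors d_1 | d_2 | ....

Answer: M ≅ ℤ/3 ⊕ ℤ/6 ⊕ ℤ/6

Derivation:
rank_ℚ(R)=3; free=3−3=0
SNF(R) diag = [3, 6, 6] → torsion [3, 6, 6]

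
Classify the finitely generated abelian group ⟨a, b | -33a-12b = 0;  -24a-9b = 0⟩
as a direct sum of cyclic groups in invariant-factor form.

rank_ℚ(R)=2; free=2−2=0
SNF(R) diag = [3, 3] → torsion [3, 3]

Answer: M ≅ ℤ/3 ⊕ ℤ/3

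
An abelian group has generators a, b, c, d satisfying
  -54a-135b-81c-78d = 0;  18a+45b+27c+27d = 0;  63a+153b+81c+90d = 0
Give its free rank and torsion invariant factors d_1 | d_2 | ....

Answer: M ≅ ℤ^1 ⊕ ℤ/3 ⊕ ℤ/9 ⊕ ℤ/9

Derivation:
rank_ℚ(R)=3; free=4−3=1
SNF(R) diag = [3, 9, 9] → torsion [3, 9, 9]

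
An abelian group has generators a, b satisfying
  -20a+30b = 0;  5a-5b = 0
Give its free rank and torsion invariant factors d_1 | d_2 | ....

Answer: M ≅ ℤ/5 ⊕ ℤ/10

Derivation:
rank_ℚ(R)=2; free=2−2=0
SNF(R) diag = [5, 10] → torsion [5, 10]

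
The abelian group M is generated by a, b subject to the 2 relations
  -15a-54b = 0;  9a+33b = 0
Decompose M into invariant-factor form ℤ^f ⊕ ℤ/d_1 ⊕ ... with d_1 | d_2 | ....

rank_ℚ(R)=2; free=2−2=0
SNF(R) diag = [3, 3] → torsion [3, 3]

Answer: M ≅ ℤ/3 ⊕ ℤ/3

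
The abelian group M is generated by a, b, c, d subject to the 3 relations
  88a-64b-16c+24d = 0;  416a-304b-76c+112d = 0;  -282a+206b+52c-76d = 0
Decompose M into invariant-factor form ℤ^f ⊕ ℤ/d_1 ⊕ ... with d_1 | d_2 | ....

rank_ℚ(R)=3; free=4−3=1
SNF(R) diag = [2, 4, 8] → torsion [2, 4, 8]

Answer: M ≅ ℤ^1 ⊕ ℤ/2 ⊕ ℤ/4 ⊕ ℤ/8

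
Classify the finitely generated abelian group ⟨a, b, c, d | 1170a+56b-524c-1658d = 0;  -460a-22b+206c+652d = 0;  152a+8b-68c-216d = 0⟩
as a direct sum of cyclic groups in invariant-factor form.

rank_ℚ(R)=3; free=4−3=1
SNF(R) diag = [2, 2, 4] → torsion [2, 2, 4]

Answer: M ≅ ℤ^1 ⊕ ℤ/2 ⊕ ℤ/2 ⊕ ℤ/4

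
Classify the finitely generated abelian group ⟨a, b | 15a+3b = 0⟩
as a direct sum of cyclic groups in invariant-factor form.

rank_ℚ(R)=1; free=2−1=1
SNF(R) diag = [3] → torsion [3]

Answer: M ≅ ℤ^1 ⊕ ℤ/3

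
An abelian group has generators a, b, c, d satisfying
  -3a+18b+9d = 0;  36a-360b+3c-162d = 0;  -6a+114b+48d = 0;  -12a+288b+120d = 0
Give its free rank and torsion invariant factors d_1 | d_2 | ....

Answer: M ≅ ℤ/3 ⊕ ℤ/3 ⊕ ℤ/6 ⊕ ℤ/12

Derivation:
rank_ℚ(R)=4; free=4−4=0
SNF(R) diag = [3, 3, 6, 12] → torsion [3, 3, 6, 12]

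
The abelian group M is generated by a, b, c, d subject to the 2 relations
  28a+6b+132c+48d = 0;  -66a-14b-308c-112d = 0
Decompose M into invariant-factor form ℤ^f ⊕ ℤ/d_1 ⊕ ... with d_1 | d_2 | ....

Answer: M ≅ ℤ^2 ⊕ ℤ/2 ⊕ ℤ/2

Derivation:
rank_ℚ(R)=2; free=4−2=2
SNF(R) diag = [2, 2] → torsion [2, 2]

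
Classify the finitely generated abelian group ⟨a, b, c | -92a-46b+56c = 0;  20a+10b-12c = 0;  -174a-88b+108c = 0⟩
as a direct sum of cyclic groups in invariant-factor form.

Answer: M ≅ ℤ/2 ⊕ ℤ/2 ⊕ ℤ/4

Derivation:
rank_ℚ(R)=3; free=3−3=0
SNF(R) diag = [2, 2, 4] → torsion [2, 2, 4]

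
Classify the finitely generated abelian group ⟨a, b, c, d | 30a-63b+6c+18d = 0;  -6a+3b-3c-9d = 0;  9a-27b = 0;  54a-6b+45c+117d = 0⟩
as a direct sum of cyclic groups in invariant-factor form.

rank_ℚ(R)=4; free=4−4=0
SNF(R) diag = [3, 3, 9, 18] → torsion [3, 3, 9, 18]

Answer: M ≅ ℤ/3 ⊕ ℤ/3 ⊕ ℤ/9 ⊕ ℤ/18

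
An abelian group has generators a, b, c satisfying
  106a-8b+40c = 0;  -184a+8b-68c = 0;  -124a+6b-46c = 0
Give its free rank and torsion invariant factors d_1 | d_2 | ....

Answer: M ≅ ℤ/2 ⊕ ℤ/2 ⊕ ℤ/4

Derivation:
rank_ℚ(R)=3; free=3−3=0
SNF(R) diag = [2, 2, 4] → torsion [2, 2, 4]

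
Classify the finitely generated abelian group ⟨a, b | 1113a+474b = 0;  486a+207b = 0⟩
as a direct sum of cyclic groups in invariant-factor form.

rank_ℚ(R)=2; free=2−2=0
SNF(R) diag = [3, 9] → torsion [3, 9]

Answer: M ≅ ℤ/3 ⊕ ℤ/9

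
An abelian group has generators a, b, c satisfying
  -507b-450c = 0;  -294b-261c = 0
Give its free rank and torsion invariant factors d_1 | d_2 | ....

Answer: M ≅ ℤ^1 ⊕ ℤ/3 ⊕ ℤ/9

Derivation:
rank_ℚ(R)=2; free=3−2=1
SNF(R) diag = [3, 9] → torsion [3, 9]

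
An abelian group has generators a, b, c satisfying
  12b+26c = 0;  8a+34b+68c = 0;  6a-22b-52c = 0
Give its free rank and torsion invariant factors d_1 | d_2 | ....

rank_ℚ(R)=3; free=3−3=0
SNF(R) diag = [2, 2, 2] → torsion [2, 2, 2]

Answer: M ≅ ℤ/2 ⊕ ℤ/2 ⊕ ℤ/2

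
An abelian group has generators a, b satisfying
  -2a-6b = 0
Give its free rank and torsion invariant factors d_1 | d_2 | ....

rank_ℚ(R)=1; free=2−1=1
SNF(R) diag = [2] → torsion [2]

Answer: M ≅ ℤ^1 ⊕ ℤ/2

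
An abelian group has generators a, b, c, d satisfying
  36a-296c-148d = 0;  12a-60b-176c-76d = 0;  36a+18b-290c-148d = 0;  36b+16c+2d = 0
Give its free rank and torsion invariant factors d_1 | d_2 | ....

rank_ℚ(R)=4; free=4−4=0
SNF(R) diag = [2, 6, 12, 36] → torsion [2, 6, 12, 36]

Answer: M ≅ ℤ/2 ⊕ ℤ/6 ⊕ ℤ/12 ⊕ ℤ/36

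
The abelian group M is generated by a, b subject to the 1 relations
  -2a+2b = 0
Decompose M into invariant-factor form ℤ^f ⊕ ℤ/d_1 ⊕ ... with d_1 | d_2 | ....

rank_ℚ(R)=1; free=2−1=1
SNF(R) diag = [2] → torsion [2]

Answer: M ≅ ℤ^1 ⊕ ℤ/2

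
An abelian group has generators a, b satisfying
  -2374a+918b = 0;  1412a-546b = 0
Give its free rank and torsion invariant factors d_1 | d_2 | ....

rank_ℚ(R)=2; free=2−2=0
SNF(R) diag = [2, 6] → torsion [2, 6]

Answer: M ≅ ℤ/2 ⊕ ℤ/6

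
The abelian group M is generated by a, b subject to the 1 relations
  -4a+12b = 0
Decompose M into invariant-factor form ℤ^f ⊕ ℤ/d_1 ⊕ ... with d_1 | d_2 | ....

Answer: M ≅ ℤ^1 ⊕ ℤ/4

Derivation:
rank_ℚ(R)=1; free=2−1=1
SNF(R) diag = [4] → torsion [4]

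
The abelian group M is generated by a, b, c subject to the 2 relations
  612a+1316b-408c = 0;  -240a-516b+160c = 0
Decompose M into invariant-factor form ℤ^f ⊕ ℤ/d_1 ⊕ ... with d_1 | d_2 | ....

rank_ℚ(R)=2; free=3−2=1
SNF(R) diag = [4, 4] → torsion [4, 4]

Answer: M ≅ ℤ^1 ⊕ ℤ/4 ⊕ ℤ/4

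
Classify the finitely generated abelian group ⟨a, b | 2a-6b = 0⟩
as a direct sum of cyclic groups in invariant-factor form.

rank_ℚ(R)=1; free=2−1=1
SNF(R) diag = [2] → torsion [2]

Answer: M ≅ ℤ^1 ⊕ ℤ/2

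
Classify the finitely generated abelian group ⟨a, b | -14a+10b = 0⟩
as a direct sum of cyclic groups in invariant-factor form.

Answer: M ≅ ℤ^1 ⊕ ℤ/2

Derivation:
rank_ℚ(R)=1; free=2−1=1
SNF(R) diag = [2] → torsion [2]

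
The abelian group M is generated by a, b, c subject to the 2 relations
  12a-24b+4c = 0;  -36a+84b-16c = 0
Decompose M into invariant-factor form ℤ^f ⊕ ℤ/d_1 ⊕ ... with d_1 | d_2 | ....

rank_ℚ(R)=2; free=3−2=1
SNF(R) diag = [4, 12] → torsion [4, 12]

Answer: M ≅ ℤ^1 ⊕ ℤ/4 ⊕ ℤ/12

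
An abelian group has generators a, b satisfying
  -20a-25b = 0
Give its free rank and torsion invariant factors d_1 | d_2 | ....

Answer: M ≅ ℤ^1 ⊕ ℤ/5

Derivation:
rank_ℚ(R)=1; free=2−1=1
SNF(R) diag = [5] → torsion [5]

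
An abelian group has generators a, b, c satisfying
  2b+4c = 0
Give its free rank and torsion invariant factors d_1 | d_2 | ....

Answer: M ≅ ℤ^2 ⊕ ℤ/2

Derivation:
rank_ℚ(R)=1; free=3−1=2
SNF(R) diag = [2] → torsion [2]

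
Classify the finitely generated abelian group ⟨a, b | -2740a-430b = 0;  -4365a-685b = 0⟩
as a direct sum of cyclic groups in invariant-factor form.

rank_ℚ(R)=2; free=2−2=0
SNF(R) diag = [5, 10] → torsion [5, 10]

Answer: M ≅ ℤ/5 ⊕ ℤ/10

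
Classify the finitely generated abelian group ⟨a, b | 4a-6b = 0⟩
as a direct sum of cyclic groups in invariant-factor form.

rank_ℚ(R)=1; free=2−1=1
SNF(R) diag = [2] → torsion [2]

Answer: M ≅ ℤ^1 ⊕ ℤ/2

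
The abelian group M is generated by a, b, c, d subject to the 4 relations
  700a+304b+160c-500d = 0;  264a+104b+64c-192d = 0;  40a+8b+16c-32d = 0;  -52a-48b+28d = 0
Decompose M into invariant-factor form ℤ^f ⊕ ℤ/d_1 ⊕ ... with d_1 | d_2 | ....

rank_ℚ(R)=4; free=4−4=0
SNF(R) diag = [4, 8, 16, 32] → torsion [4, 8, 16, 32]

Answer: M ≅ ℤ/4 ⊕ ℤ/8 ⊕ ℤ/16 ⊕ ℤ/32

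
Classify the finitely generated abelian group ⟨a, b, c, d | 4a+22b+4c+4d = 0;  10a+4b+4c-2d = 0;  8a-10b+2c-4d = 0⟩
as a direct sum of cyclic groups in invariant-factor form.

Answer: M ≅ ℤ^1 ⊕ ℤ/2 ⊕ ℤ/6 ⊕ ℤ/6

Derivation:
rank_ℚ(R)=3; free=4−3=1
SNF(R) diag = [2, 6, 6] → torsion [2, 6, 6]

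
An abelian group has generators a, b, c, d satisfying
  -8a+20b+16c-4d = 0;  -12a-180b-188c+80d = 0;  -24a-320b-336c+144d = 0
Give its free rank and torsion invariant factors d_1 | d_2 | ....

rank_ℚ(R)=3; free=4−3=1
SNF(R) diag = [4, 4, 8] → torsion [4, 4, 8]

Answer: M ≅ ℤ^1 ⊕ ℤ/4 ⊕ ℤ/4 ⊕ ℤ/8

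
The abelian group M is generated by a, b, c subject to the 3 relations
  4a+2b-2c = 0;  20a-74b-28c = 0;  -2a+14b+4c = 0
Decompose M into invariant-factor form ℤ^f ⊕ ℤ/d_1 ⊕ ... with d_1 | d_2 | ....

Answer: M ≅ ℤ/2 ⊕ ℤ/6 ⊕ ℤ/6

Derivation:
rank_ℚ(R)=3; free=3−3=0
SNF(R) diag = [2, 6, 6] → torsion [2, 6, 6]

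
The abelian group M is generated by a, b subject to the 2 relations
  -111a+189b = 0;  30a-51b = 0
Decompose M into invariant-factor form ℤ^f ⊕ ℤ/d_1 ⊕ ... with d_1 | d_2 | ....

Answer: M ≅ ℤ/3 ⊕ ℤ/3

Derivation:
rank_ℚ(R)=2; free=2−2=0
SNF(R) diag = [3, 3] → torsion [3, 3]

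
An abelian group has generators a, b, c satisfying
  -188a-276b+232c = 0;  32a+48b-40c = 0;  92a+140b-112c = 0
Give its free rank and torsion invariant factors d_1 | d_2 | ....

Answer: M ≅ ℤ/4 ⊕ ℤ/8 ⊕ ℤ/24

Derivation:
rank_ℚ(R)=3; free=3−3=0
SNF(R) diag = [4, 8, 24] → torsion [4, 8, 24]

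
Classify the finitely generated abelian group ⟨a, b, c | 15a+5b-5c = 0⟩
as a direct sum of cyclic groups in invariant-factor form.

rank_ℚ(R)=1; free=3−1=2
SNF(R) diag = [5] → torsion [5]

Answer: M ≅ ℤ^2 ⊕ ℤ/5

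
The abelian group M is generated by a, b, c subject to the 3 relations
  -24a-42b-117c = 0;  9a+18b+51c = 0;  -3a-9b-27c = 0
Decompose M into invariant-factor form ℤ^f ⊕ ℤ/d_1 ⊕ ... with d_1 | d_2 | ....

Answer: M ≅ ℤ/3 ⊕ ℤ/3 ⊕ ℤ/3

Derivation:
rank_ℚ(R)=3; free=3−3=0
SNF(R) diag = [3, 3, 3] → torsion [3, 3, 3]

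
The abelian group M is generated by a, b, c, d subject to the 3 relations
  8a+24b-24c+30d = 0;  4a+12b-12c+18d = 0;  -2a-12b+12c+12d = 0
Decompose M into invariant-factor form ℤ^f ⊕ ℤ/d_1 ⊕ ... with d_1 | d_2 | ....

Answer: M ≅ ℤ^1 ⊕ ℤ/2 ⊕ ℤ/6 ⊕ ℤ/12

Derivation:
rank_ℚ(R)=3; free=4−3=1
SNF(R) diag = [2, 6, 12] → torsion [2, 6, 12]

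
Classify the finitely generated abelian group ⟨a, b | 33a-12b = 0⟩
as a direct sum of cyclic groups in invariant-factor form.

Answer: M ≅ ℤ^1 ⊕ ℤ/3

Derivation:
rank_ℚ(R)=1; free=2−1=1
SNF(R) diag = [3] → torsion [3]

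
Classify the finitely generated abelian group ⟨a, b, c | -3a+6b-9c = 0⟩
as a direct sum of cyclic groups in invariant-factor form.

rank_ℚ(R)=1; free=3−1=2
SNF(R) diag = [3] → torsion [3]

Answer: M ≅ ℤ^2 ⊕ ℤ/3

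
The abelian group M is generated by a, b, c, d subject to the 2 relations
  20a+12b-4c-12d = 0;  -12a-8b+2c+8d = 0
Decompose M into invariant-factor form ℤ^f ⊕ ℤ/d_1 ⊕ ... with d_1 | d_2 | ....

rank_ℚ(R)=2; free=4−2=2
SNF(R) diag = [2, 4] → torsion [2, 4]

Answer: M ≅ ℤ^2 ⊕ ℤ/2 ⊕ ℤ/4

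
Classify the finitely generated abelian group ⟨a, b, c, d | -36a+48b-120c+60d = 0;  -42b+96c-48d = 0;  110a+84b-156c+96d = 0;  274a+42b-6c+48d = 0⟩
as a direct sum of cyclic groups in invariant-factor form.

rank_ℚ(R)=4; free=4−4=0
SNF(R) diag = [2, 6, 18, 36] → torsion [2, 6, 18, 36]

Answer: M ≅ ℤ/2 ⊕ ℤ/6 ⊕ ℤ/18 ⊕ ℤ/36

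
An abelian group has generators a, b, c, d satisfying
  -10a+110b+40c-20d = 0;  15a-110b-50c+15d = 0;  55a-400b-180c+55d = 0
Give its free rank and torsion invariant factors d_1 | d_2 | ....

rank_ℚ(R)=3; free=4−3=1
SNF(R) diag = [5, 10, 10] → torsion [5, 10, 10]

Answer: M ≅ ℤ^1 ⊕ ℤ/5 ⊕ ℤ/10 ⊕ ℤ/10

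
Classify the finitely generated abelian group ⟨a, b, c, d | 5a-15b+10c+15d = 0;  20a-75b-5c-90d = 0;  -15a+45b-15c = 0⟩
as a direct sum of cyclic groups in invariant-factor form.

Answer: M ≅ ℤ^1 ⊕ ℤ/5 ⊕ ℤ/15 ⊕ ℤ/15

Derivation:
rank_ℚ(R)=3; free=4−3=1
SNF(R) diag = [5, 15, 15] → torsion [5, 15, 15]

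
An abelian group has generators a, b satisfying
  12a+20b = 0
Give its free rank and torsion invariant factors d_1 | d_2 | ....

Answer: M ≅ ℤ^1 ⊕ ℤ/4

Derivation:
rank_ℚ(R)=1; free=2−1=1
SNF(R) diag = [4] → torsion [4]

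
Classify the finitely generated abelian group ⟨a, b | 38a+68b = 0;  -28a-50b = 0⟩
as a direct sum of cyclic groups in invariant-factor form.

Answer: M ≅ ℤ/2 ⊕ ℤ/2

Derivation:
rank_ℚ(R)=2; free=2−2=0
SNF(R) diag = [2, 2] → torsion [2, 2]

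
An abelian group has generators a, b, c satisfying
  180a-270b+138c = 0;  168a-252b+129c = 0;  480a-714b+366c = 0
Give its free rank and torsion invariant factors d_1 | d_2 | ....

Answer: M ≅ ℤ/3 ⊕ ℤ/6 ⊕ ℤ/12

Derivation:
rank_ℚ(R)=3; free=3−3=0
SNF(R) diag = [3, 6, 12] → torsion [3, 6, 12]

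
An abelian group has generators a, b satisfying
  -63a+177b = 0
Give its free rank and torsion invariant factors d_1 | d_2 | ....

Answer: M ≅ ℤ^1 ⊕ ℤ/3

Derivation:
rank_ℚ(R)=1; free=2−1=1
SNF(R) diag = [3] → torsion [3]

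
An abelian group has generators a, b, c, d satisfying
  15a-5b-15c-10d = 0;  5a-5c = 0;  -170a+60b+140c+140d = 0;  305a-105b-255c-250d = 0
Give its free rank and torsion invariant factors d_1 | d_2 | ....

rank_ℚ(R)=4; free=4−4=0
SNF(R) diag = [5, 5, 10, 20] → torsion [5, 5, 10, 20]

Answer: M ≅ ℤ/5 ⊕ ℤ/5 ⊕ ℤ/10 ⊕ ℤ/20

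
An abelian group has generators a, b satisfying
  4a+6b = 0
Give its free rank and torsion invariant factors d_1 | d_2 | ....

Answer: M ≅ ℤ^1 ⊕ ℤ/2

Derivation:
rank_ℚ(R)=1; free=2−1=1
SNF(R) diag = [2] → torsion [2]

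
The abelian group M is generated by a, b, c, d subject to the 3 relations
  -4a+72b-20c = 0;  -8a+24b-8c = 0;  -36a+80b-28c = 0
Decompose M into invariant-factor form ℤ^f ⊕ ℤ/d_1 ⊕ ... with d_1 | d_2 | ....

rank_ℚ(R)=3; free=4−3=1
SNF(R) diag = [4, 8, 8] → torsion [4, 8, 8]

Answer: M ≅ ℤ^1 ⊕ ℤ/4 ⊕ ℤ/8 ⊕ ℤ/8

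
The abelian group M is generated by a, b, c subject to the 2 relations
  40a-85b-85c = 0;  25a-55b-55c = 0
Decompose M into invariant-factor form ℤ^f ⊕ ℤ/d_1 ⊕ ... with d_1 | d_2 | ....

Answer: M ≅ ℤ^1 ⊕ ℤ/5 ⊕ ℤ/15

Derivation:
rank_ℚ(R)=2; free=3−2=1
SNF(R) diag = [5, 15] → torsion [5, 15]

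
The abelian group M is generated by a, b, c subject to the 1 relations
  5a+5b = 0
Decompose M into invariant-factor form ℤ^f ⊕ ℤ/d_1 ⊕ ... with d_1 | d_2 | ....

Answer: M ≅ ℤ^2 ⊕ ℤ/5

Derivation:
rank_ℚ(R)=1; free=3−1=2
SNF(R) diag = [5] → torsion [5]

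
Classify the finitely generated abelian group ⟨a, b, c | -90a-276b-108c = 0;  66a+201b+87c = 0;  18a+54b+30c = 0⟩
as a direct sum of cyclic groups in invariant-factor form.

rank_ℚ(R)=3; free=3−3=0
SNF(R) diag = [3, 6, 12] → torsion [3, 6, 12]

Answer: M ≅ ℤ/3 ⊕ ℤ/6 ⊕ ℤ/12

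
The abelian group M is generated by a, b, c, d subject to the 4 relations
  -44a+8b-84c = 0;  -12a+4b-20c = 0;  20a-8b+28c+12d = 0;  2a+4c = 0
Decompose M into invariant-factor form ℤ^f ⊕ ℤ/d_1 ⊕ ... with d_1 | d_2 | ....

rank_ℚ(R)=4; free=4−4=0
SNF(R) diag = [2, 4, 4, 12] → torsion [2, 4, 4, 12]

Answer: M ≅ ℤ/2 ⊕ ℤ/4 ⊕ ℤ/4 ⊕ ℤ/12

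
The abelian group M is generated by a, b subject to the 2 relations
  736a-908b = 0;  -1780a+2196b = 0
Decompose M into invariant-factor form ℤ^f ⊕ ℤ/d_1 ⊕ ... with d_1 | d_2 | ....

rank_ℚ(R)=2; free=2−2=0
SNF(R) diag = [4, 4] → torsion [4, 4]

Answer: M ≅ ℤ/4 ⊕ ℤ/4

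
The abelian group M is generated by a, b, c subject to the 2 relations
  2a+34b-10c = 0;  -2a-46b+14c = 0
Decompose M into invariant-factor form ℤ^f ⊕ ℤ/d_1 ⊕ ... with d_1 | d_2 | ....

Answer: M ≅ ℤ^1 ⊕ ℤ/2 ⊕ ℤ/4

Derivation:
rank_ℚ(R)=2; free=3−2=1
SNF(R) diag = [2, 4] → torsion [2, 4]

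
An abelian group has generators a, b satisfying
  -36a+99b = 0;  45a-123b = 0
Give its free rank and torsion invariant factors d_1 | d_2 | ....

Answer: M ≅ ℤ/3 ⊕ ℤ/9

Derivation:
rank_ℚ(R)=2; free=2−2=0
SNF(R) diag = [3, 9] → torsion [3, 9]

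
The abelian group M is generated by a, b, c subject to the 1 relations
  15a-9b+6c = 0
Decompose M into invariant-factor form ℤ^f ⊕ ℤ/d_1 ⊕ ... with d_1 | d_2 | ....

rank_ℚ(R)=1; free=3−1=2
SNF(R) diag = [3] → torsion [3]

Answer: M ≅ ℤ^2 ⊕ ℤ/3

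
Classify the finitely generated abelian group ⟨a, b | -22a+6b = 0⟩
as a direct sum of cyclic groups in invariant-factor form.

rank_ℚ(R)=1; free=2−1=1
SNF(R) diag = [2] → torsion [2]

Answer: M ≅ ℤ^1 ⊕ ℤ/2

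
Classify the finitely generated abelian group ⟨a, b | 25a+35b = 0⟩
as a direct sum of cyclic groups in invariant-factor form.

Answer: M ≅ ℤ^1 ⊕ ℤ/5

Derivation:
rank_ℚ(R)=1; free=2−1=1
SNF(R) diag = [5] → torsion [5]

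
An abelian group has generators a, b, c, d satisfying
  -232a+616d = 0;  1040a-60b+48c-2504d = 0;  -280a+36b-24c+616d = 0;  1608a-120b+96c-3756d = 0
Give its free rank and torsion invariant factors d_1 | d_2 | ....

rank_ℚ(R)=4; free=4−4=0
SNF(R) diag = [4, 12, 24, 72] → torsion [4, 12, 24, 72]

Answer: M ≅ ℤ/4 ⊕ ℤ/12 ⊕ ℤ/24 ⊕ ℤ/72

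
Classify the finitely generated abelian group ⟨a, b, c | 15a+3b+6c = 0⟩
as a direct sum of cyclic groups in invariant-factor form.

Answer: M ≅ ℤ^2 ⊕ ℤ/3

Derivation:
rank_ℚ(R)=1; free=3−1=2
SNF(R) diag = [3] → torsion [3]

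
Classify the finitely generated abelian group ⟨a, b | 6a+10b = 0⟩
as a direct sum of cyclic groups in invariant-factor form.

rank_ℚ(R)=1; free=2−1=1
SNF(R) diag = [2] → torsion [2]

Answer: M ≅ ℤ^1 ⊕ ℤ/2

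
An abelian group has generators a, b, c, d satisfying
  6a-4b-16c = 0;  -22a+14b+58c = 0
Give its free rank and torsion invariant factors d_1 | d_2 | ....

Answer: M ≅ ℤ^2 ⊕ ℤ/2 ⊕ ℤ/2

Derivation:
rank_ℚ(R)=2; free=4−2=2
SNF(R) diag = [2, 2] → torsion [2, 2]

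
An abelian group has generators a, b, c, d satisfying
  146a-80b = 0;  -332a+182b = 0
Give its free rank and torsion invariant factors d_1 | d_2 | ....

Answer: M ≅ ℤ^2 ⊕ ℤ/2 ⊕ ℤ/6

Derivation:
rank_ℚ(R)=2; free=4−2=2
SNF(R) diag = [2, 6] → torsion [2, 6]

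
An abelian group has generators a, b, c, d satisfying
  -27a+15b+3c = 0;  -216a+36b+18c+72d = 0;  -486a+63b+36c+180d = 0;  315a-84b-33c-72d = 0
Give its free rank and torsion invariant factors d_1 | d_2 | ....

rank_ℚ(R)=4; free=4−4=0
SNF(R) diag = [3, 9, 18, 36] → torsion [3, 9, 18, 36]

Answer: M ≅ ℤ/3 ⊕ ℤ/9 ⊕ ℤ/18 ⊕ ℤ/36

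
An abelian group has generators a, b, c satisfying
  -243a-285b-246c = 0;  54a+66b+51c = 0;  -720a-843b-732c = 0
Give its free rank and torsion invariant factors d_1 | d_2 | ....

rank_ℚ(R)=3; free=3−3=0
SNF(R) diag = [3, 9, 27] → torsion [3, 9, 27]

Answer: M ≅ ℤ/3 ⊕ ℤ/9 ⊕ ℤ/27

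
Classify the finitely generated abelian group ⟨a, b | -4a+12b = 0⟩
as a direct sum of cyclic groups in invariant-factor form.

Answer: M ≅ ℤ^1 ⊕ ℤ/4

Derivation:
rank_ℚ(R)=1; free=2−1=1
SNF(R) diag = [4] → torsion [4]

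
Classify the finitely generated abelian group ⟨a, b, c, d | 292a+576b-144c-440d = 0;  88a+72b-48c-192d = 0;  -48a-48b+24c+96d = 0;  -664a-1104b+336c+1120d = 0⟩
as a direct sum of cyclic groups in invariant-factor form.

rank_ℚ(R)=4; free=4−4=0
SNF(R) diag = [4, 8, 24, 48] → torsion [4, 8, 24, 48]

Answer: M ≅ ℤ/4 ⊕ ℤ/8 ⊕ ℤ/24 ⊕ ℤ/48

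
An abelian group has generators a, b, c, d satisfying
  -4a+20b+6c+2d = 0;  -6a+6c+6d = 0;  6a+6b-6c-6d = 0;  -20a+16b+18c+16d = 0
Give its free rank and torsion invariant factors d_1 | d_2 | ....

rank_ℚ(R)=4; free=4−4=0
SNF(R) diag = [2, 6, 6, 6] → torsion [2, 6, 6, 6]

Answer: M ≅ ℤ/2 ⊕ ℤ/6 ⊕ ℤ/6 ⊕ ℤ/6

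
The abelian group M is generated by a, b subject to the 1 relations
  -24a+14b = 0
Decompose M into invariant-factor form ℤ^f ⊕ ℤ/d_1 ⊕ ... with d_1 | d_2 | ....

rank_ℚ(R)=1; free=2−1=1
SNF(R) diag = [2] → torsion [2]

Answer: M ≅ ℤ^1 ⊕ ℤ/2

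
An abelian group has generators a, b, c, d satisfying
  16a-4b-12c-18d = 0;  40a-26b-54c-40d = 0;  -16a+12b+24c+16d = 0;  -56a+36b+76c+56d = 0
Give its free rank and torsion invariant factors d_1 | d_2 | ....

rank_ℚ(R)=4; free=4−4=0
SNF(R) diag = [2, 2, 4, 8] → torsion [2, 2, 4, 8]

Answer: M ≅ ℤ/2 ⊕ ℤ/2 ⊕ ℤ/4 ⊕ ℤ/8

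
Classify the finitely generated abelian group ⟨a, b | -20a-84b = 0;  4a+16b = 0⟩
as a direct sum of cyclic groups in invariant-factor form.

rank_ℚ(R)=2; free=2−2=0
SNF(R) diag = [4, 4] → torsion [4, 4]

Answer: M ≅ ℤ/4 ⊕ ℤ/4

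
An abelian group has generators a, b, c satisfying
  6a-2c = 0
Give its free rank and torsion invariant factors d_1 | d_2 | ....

Answer: M ≅ ℤ^2 ⊕ ℤ/2

Derivation:
rank_ℚ(R)=1; free=3−1=2
SNF(R) diag = [2] → torsion [2]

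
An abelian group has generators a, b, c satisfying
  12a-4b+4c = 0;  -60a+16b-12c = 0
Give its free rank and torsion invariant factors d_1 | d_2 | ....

Answer: M ≅ ℤ^1 ⊕ ℤ/4 ⊕ ℤ/4

Derivation:
rank_ℚ(R)=2; free=3−2=1
SNF(R) diag = [4, 4] → torsion [4, 4]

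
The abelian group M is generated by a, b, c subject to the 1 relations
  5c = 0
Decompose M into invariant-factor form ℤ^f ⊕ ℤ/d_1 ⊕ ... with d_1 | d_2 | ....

Answer: M ≅ ℤ^2 ⊕ ℤ/5

Derivation:
rank_ℚ(R)=1; free=3−1=2
SNF(R) diag = [5] → torsion [5]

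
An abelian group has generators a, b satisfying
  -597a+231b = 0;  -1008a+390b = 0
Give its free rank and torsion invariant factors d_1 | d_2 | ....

rank_ℚ(R)=2; free=2−2=0
SNF(R) diag = [3, 6] → torsion [3, 6]

Answer: M ≅ ℤ/3 ⊕ ℤ/6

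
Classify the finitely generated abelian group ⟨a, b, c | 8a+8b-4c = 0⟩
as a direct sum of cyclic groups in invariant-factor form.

Answer: M ≅ ℤ^2 ⊕ ℤ/4

Derivation:
rank_ℚ(R)=1; free=3−1=2
SNF(R) diag = [4] → torsion [4]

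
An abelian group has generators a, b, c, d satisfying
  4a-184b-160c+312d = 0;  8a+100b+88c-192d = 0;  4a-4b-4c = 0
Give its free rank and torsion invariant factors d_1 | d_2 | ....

Answer: M ≅ ℤ^1 ⊕ ℤ/4 ⊕ ℤ/12 ⊕ ℤ/36

Derivation:
rank_ℚ(R)=3; free=4−3=1
SNF(R) diag = [4, 12, 36] → torsion [4, 12, 36]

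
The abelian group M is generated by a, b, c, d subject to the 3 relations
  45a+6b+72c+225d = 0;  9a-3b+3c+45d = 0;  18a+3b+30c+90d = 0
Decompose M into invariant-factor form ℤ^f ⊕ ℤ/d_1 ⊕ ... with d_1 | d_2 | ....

rank_ℚ(R)=3; free=4−3=1
SNF(R) diag = [3, 3, 9] → torsion [3, 3, 9]

Answer: M ≅ ℤ^1 ⊕ ℤ/3 ⊕ ℤ/3 ⊕ ℤ/9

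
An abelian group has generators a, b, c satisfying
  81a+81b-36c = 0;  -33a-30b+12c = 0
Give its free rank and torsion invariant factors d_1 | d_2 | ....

rank_ℚ(R)=2; free=3−2=1
SNF(R) diag = [3, 9] → torsion [3, 9]

Answer: M ≅ ℤ^1 ⊕ ℤ/3 ⊕ ℤ/9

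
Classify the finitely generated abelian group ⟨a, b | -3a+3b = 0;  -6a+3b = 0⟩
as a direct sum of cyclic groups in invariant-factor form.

rank_ℚ(R)=2; free=2−2=0
SNF(R) diag = [3, 3] → torsion [3, 3]

Answer: M ≅ ℤ/3 ⊕ ℤ/3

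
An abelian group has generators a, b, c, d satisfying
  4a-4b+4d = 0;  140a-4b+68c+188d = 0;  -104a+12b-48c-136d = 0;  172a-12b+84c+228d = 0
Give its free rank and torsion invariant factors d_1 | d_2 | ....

Answer: M ≅ ℤ/4 ⊕ ℤ/4 ⊕ ℤ/4 ⊕ ℤ/8

Derivation:
rank_ℚ(R)=4; free=4−4=0
SNF(R) diag = [4, 4, 4, 8] → torsion [4, 4, 4, 8]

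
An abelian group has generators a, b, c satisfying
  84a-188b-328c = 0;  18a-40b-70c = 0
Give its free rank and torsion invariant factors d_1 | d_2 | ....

rank_ℚ(R)=2; free=3−2=1
SNF(R) diag = [2, 4] → torsion [2, 4]

Answer: M ≅ ℤ^1 ⊕ ℤ/2 ⊕ ℤ/4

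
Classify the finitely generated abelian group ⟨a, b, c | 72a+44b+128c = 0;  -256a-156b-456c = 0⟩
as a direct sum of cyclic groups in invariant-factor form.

rank_ℚ(R)=2; free=3−2=1
SNF(R) diag = [4, 8] → torsion [4, 8]

Answer: M ≅ ℤ^1 ⊕ ℤ/4 ⊕ ℤ/8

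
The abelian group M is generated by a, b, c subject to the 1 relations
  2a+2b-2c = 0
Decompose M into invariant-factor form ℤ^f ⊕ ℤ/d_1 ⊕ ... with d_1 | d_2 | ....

Answer: M ≅ ℤ^2 ⊕ ℤ/2

Derivation:
rank_ℚ(R)=1; free=3−1=2
SNF(R) diag = [2] → torsion [2]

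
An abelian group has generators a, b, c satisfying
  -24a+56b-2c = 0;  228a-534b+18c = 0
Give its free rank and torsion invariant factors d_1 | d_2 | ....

rank_ℚ(R)=2; free=3−2=1
SNF(R) diag = [2, 6] → torsion [2, 6]

Answer: M ≅ ℤ^1 ⊕ ℤ/2 ⊕ ℤ/6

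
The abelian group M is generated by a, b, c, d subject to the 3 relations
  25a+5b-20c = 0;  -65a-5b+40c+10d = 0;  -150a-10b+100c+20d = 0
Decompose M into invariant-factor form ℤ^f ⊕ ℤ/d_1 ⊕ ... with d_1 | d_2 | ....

rank_ℚ(R)=3; free=4−3=1
SNF(R) diag = [5, 10, 20] → torsion [5, 10, 20]

Answer: M ≅ ℤ^1 ⊕ ℤ/5 ⊕ ℤ/10 ⊕ ℤ/20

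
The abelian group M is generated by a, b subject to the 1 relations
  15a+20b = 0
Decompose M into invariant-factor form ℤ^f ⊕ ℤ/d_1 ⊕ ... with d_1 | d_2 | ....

rank_ℚ(R)=1; free=2−1=1
SNF(R) diag = [5] → torsion [5]

Answer: M ≅ ℤ^1 ⊕ ℤ/5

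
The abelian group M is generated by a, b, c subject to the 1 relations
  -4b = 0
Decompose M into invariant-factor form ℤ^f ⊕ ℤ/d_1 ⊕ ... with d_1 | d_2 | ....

rank_ℚ(R)=1; free=3−1=2
SNF(R) diag = [4] → torsion [4]

Answer: M ≅ ℤ^2 ⊕ ℤ/4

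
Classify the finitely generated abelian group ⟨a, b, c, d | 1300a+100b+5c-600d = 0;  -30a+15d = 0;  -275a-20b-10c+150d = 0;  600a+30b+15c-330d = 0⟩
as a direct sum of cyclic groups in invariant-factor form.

rank_ℚ(R)=4; free=4−4=0
SNF(R) diag = [5, 15, 45, 90] → torsion [5, 15, 45, 90]

Answer: M ≅ ℤ/5 ⊕ ℤ/15 ⊕ ℤ/45 ⊕ ℤ/90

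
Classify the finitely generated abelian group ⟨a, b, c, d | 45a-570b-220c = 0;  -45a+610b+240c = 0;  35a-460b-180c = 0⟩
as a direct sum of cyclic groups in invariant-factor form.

Answer: M ≅ ℤ^1 ⊕ ℤ/5 ⊕ ℤ/10 ⊕ ℤ/20

Derivation:
rank_ℚ(R)=3; free=4−3=1
SNF(R) diag = [5, 10, 20] → torsion [5, 10, 20]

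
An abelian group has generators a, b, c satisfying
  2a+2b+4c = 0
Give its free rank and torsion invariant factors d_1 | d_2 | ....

rank_ℚ(R)=1; free=3−1=2
SNF(R) diag = [2] → torsion [2]

Answer: M ≅ ℤ^2 ⊕ ℤ/2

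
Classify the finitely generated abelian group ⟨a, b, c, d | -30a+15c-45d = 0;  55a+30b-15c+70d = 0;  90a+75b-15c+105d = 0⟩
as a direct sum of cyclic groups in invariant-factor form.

Answer: M ≅ ℤ^1 ⊕ ℤ/5 ⊕ ℤ/15 ⊕ ℤ/15

Derivation:
rank_ℚ(R)=3; free=4−3=1
SNF(R) diag = [5, 15, 15] → torsion [5, 15, 15]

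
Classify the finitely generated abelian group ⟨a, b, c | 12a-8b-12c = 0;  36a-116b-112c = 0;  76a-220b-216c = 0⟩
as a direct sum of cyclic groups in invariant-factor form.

rank_ℚ(R)=3; free=3−3=0
SNF(R) diag = [4, 4, 8] → torsion [4, 4, 8]

Answer: M ≅ ℤ/4 ⊕ ℤ/4 ⊕ ℤ/8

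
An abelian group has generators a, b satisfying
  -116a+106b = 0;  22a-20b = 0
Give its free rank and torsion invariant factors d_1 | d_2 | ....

Answer: M ≅ ℤ/2 ⊕ ℤ/6

Derivation:
rank_ℚ(R)=2; free=2−2=0
SNF(R) diag = [2, 6] → torsion [2, 6]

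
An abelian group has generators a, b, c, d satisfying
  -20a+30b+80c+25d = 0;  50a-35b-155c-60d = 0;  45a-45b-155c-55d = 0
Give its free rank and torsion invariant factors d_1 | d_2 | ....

rank_ℚ(R)=3; free=4−3=1
SNF(R) diag = [5, 5, 5] → torsion [5, 5, 5]

Answer: M ≅ ℤ^1 ⊕ ℤ/5 ⊕ ℤ/5 ⊕ ℤ/5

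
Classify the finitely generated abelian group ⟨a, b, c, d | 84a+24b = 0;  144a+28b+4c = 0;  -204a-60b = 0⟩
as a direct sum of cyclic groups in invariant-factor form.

rank_ℚ(R)=3; free=4−3=1
SNF(R) diag = [4, 12, 12] → torsion [4, 12, 12]

Answer: M ≅ ℤ^1 ⊕ ℤ/4 ⊕ ℤ/12 ⊕ ℤ/12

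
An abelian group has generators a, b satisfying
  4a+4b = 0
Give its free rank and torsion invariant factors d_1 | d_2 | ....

Answer: M ≅ ℤ^1 ⊕ ℤ/4

Derivation:
rank_ℚ(R)=1; free=2−1=1
SNF(R) diag = [4] → torsion [4]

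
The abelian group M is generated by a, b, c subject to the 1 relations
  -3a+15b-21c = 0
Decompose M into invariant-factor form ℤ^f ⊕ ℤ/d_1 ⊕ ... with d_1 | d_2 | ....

rank_ℚ(R)=1; free=3−1=2
SNF(R) diag = [3] → torsion [3]

Answer: M ≅ ℤ^2 ⊕ ℤ/3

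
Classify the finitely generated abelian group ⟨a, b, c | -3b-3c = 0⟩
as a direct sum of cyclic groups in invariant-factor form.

rank_ℚ(R)=1; free=3−1=2
SNF(R) diag = [3] → torsion [3]

Answer: M ≅ ℤ^2 ⊕ ℤ/3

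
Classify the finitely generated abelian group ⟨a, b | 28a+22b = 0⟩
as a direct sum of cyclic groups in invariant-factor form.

Answer: M ≅ ℤ^1 ⊕ ℤ/2

Derivation:
rank_ℚ(R)=1; free=2−1=1
SNF(R) diag = [2] → torsion [2]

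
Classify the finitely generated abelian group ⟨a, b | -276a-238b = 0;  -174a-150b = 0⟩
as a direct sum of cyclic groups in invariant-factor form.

rank_ℚ(R)=2; free=2−2=0
SNF(R) diag = [2, 6] → torsion [2, 6]

Answer: M ≅ ℤ/2 ⊕ ℤ/6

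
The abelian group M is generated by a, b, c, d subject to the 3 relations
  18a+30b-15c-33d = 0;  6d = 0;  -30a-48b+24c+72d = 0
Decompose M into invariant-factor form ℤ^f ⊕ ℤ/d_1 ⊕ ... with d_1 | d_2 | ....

Answer: M ≅ ℤ^1 ⊕ ℤ/3 ⊕ ℤ/6 ⊕ ℤ/6

Derivation:
rank_ℚ(R)=3; free=4−3=1
SNF(R) diag = [3, 6, 6] → torsion [3, 6, 6]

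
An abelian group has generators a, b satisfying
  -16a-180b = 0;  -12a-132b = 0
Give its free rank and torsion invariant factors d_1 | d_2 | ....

Answer: M ≅ ℤ/4 ⊕ ℤ/12

Derivation:
rank_ℚ(R)=2; free=2−2=0
SNF(R) diag = [4, 12] → torsion [4, 12]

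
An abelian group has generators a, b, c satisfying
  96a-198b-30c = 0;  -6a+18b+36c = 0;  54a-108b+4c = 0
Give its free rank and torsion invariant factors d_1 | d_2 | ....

rank_ℚ(R)=3; free=3−3=0
SNF(R) diag = [2, 6, 18] → torsion [2, 6, 18]

Answer: M ≅ ℤ/2 ⊕ ℤ/6 ⊕ ℤ/18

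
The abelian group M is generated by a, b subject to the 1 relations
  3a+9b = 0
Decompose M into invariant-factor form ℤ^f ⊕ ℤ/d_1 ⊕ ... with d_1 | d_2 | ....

rank_ℚ(R)=1; free=2−1=1
SNF(R) diag = [3] → torsion [3]

Answer: M ≅ ℤ^1 ⊕ ℤ/3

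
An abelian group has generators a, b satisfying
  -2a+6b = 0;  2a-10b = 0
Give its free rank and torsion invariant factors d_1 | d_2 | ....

Answer: M ≅ ℤ/2 ⊕ ℤ/4

Derivation:
rank_ℚ(R)=2; free=2−2=0
SNF(R) diag = [2, 4] → torsion [2, 4]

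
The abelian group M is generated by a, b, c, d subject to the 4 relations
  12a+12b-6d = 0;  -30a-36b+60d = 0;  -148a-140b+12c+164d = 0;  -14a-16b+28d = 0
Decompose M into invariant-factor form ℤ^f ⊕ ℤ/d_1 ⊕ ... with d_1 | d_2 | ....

Answer: M ≅ ℤ/2 ⊕ ℤ/6 ⊕ ℤ/12 ⊕ ℤ/36

Derivation:
rank_ℚ(R)=4; free=4−4=0
SNF(R) diag = [2, 6, 12, 36] → torsion [2, 6, 12, 36]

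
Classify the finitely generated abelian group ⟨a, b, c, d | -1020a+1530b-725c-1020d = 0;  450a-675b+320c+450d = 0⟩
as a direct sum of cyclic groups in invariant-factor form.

Answer: M ≅ ℤ^2 ⊕ ℤ/5 ⊕ ℤ/15

Derivation:
rank_ℚ(R)=2; free=4−2=2
SNF(R) diag = [5, 15] → torsion [5, 15]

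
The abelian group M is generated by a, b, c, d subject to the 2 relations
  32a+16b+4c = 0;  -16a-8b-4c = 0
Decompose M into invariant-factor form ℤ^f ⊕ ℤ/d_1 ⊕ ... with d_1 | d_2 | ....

rank_ℚ(R)=2; free=4−2=2
SNF(R) diag = [4, 8] → torsion [4, 8]

Answer: M ≅ ℤ^2 ⊕ ℤ/4 ⊕ ℤ/8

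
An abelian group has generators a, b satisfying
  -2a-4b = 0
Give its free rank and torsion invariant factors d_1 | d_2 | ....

rank_ℚ(R)=1; free=2−1=1
SNF(R) diag = [2] → torsion [2]

Answer: M ≅ ℤ^1 ⊕ ℤ/2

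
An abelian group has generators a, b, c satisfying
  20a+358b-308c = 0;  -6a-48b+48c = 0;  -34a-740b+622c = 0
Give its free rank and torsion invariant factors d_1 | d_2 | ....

rank_ℚ(R)=3; free=3−3=0
SNF(R) diag = [2, 6, 18] → torsion [2, 6, 18]

Answer: M ≅ ℤ/2 ⊕ ℤ/6 ⊕ ℤ/18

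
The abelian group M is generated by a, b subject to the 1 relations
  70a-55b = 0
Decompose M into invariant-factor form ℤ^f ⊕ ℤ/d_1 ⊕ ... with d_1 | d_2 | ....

Answer: M ≅ ℤ^1 ⊕ ℤ/5

Derivation:
rank_ℚ(R)=1; free=2−1=1
SNF(R) diag = [5] → torsion [5]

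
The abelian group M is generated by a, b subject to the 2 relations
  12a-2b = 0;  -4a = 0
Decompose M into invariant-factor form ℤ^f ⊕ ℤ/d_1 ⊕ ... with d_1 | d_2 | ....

rank_ℚ(R)=2; free=2−2=0
SNF(R) diag = [2, 4] → torsion [2, 4]

Answer: M ≅ ℤ/2 ⊕ ℤ/4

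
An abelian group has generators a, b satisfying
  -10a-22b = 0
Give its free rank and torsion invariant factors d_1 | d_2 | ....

Answer: M ≅ ℤ^1 ⊕ ℤ/2

Derivation:
rank_ℚ(R)=1; free=2−1=1
SNF(R) diag = [2] → torsion [2]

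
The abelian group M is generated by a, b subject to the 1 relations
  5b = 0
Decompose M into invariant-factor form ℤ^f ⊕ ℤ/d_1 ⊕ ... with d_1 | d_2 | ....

Answer: M ≅ ℤ^1 ⊕ ℤ/5

Derivation:
rank_ℚ(R)=1; free=2−1=1
SNF(R) diag = [5] → torsion [5]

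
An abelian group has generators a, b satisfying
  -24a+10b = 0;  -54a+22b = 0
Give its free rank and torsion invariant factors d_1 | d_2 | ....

Answer: M ≅ ℤ/2 ⊕ ℤ/6

Derivation:
rank_ℚ(R)=2; free=2−2=0
SNF(R) diag = [2, 6] → torsion [2, 6]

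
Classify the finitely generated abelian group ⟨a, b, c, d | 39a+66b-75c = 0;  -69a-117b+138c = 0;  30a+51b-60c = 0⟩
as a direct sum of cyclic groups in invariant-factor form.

Answer: M ≅ ℤ^1 ⊕ ℤ/3 ⊕ ℤ/3 ⊕ ℤ/3

Derivation:
rank_ℚ(R)=3; free=4−3=1
SNF(R) diag = [3, 3, 3] → torsion [3, 3, 3]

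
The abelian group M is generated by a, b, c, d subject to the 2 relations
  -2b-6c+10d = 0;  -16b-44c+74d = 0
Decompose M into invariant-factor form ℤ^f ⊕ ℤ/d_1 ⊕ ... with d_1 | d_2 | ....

Answer: M ≅ ℤ^2 ⊕ ℤ/2 ⊕ ℤ/2

Derivation:
rank_ℚ(R)=2; free=4−2=2
SNF(R) diag = [2, 2] → torsion [2, 2]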